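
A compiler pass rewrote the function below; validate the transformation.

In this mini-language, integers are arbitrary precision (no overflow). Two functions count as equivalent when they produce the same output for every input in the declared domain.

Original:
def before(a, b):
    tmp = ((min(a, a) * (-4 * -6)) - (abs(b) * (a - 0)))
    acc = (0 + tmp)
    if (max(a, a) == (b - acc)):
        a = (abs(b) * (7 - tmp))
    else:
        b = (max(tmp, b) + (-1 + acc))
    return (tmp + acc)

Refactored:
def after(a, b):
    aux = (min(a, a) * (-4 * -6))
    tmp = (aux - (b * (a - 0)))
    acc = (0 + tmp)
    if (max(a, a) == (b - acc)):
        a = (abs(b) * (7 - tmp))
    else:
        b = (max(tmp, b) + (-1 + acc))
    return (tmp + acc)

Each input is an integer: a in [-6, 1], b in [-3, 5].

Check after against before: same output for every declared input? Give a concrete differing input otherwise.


Take a=-6, b=-3.
before: tmp = -126; acc = -126; (max(a, a) == (b - acc)) -> false; b = -130; return -252
after: aux = -144; tmp = -162; acc = -162; (max(a, a) == (b - acc)) -> false; b = -166; return -324
-252 vs -324 — the two versions disagree here.
verdict: not equivalent; witness: a=-6, b=-3


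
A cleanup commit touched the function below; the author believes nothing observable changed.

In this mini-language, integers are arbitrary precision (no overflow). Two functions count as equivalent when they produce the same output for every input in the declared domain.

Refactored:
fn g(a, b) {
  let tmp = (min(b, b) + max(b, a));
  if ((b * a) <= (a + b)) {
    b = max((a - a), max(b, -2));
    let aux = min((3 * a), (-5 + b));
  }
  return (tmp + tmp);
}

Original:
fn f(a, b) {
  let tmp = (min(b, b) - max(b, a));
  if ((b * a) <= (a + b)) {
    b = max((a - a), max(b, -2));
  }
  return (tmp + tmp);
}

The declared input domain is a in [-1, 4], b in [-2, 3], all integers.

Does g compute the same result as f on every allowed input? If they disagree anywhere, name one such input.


These are not equivalent — on a=-1, b=-2 the outputs split (-2 vs -6).
f: tmp=-1, then ((b * a) <= (a + b)) is false, then returns -2
g: tmp=-3, then ((b * a) <= (a + b)) is false, then returns -6
verdict: not equivalent; witness: a=-1, b=-2


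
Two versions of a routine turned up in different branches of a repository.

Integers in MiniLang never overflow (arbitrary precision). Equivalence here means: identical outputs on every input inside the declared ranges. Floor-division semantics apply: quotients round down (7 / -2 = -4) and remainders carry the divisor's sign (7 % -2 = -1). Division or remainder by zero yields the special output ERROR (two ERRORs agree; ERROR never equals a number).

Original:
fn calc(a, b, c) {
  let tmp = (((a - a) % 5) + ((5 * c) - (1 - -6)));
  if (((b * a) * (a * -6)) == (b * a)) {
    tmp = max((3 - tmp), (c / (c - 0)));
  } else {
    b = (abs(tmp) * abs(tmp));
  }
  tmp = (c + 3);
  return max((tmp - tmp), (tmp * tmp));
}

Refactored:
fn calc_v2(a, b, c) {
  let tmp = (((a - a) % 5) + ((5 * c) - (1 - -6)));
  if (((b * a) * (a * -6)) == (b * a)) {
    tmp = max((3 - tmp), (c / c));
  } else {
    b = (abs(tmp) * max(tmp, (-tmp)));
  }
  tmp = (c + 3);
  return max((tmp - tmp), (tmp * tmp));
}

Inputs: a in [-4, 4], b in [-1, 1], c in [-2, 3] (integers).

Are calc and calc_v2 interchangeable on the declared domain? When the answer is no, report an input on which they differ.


Behavior is preserved: although arithmetic usage differs, constant usage differs, min/max/abs usage differs, the outputs never diverge.
As a probe, take a=1, b=0, c=-1: calc runs tmp = -12; (((b * a) * (a * -6)) == (b * a)) -> true; tmp = 15; tmp = 2; return 4; calc_v2 runs tmp = -12; (((b * a) * (a * -6)) == (b * a)) -> true; tmp = 15; tmp = 2; return 4; both end at 4.
Across all 162 domain points the two functions coincide.
verdict: equivalent


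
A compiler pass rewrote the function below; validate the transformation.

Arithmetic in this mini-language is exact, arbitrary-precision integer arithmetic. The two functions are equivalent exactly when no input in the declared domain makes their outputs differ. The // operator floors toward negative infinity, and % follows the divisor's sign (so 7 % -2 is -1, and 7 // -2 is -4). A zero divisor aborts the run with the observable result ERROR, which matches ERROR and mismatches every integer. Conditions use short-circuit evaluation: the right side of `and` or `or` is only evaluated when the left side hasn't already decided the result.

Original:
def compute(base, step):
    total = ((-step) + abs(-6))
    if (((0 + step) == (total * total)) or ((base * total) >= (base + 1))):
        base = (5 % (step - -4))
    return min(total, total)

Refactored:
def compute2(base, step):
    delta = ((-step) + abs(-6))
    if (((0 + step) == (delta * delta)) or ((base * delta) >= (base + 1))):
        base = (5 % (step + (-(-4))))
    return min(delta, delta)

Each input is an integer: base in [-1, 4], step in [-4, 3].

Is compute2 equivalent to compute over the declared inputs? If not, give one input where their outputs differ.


The two versions differ — the changes include arithmetic usage differs, plus local variable names differ.
Spot check at base=1, step=0 — compute: total = 6; (((0 + step) == (total * total)) or ((base * total) >= (base + 1))) -> true; base = 1; return 6. compute2: delta = 6; (((0 + step) == (delta * delta)) or ((base * delta) >= (base + 1))) -> true; base = 1; return 6. Both give 6.
Checked all 48 inputs in the declared domain: the outputs agree on every one.
verdict: equivalent


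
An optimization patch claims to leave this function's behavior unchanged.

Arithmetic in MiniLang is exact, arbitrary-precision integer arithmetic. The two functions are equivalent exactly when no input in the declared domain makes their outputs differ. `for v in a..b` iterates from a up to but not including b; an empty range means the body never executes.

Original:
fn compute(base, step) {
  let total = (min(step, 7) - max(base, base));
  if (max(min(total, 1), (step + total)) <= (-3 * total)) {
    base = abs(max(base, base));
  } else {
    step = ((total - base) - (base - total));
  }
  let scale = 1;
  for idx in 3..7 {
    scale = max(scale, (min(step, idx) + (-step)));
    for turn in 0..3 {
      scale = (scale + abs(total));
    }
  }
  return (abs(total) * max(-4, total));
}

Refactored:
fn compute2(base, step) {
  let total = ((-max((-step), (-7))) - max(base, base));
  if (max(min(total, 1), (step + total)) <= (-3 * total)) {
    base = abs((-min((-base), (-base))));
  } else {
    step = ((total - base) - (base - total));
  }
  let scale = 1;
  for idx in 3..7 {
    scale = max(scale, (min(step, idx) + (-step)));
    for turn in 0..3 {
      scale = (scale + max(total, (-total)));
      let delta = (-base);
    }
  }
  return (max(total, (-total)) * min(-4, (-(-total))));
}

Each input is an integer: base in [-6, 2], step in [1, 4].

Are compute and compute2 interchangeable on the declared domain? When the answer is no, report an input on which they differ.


Run the pair on base=-6, step=1.
compute: total becomes 7; next (max(min(total, 1), (step + total)) <= (-3 * total)) evaluates to false; next step becomes 26; next scale becomes 1; next at idx=3:; next scale becomes 1; next at turn=0:; next scale becomes 8; next at turn=1:; next scale becomes 15; next at turn=2:; next scale becomes 22; next at idx=4:; next scale becomes 22; next at turn=0:; next scale becomes 29; next at turn=1:; next scale becomes 36; next at turn=2:; next scale becomes 43; next at idx=5:; next scale becomes 43; next at turn=0:; next scale becomes 50; next at turn=1:; next scale becomes 57; next at turn=2:; next scale becomes 64; next at idx=6:; next scale becomes 64; next at turn=0:; next scale becomes 71; next at turn=1:; next scale becomes 78; next at turn=2:; next scale becomes 85; next final value 49
compute2: total becomes 7; next (max(min(total, 1), (step + total)) <= (-3 * total)) evaluates to false; next step becomes 26; next scale becomes 1; next at idx=3:; next scale becomes 1; next at turn=0:; next scale becomes 8; next delta becomes 6; next at turn=1:; next scale becomes 15; next delta becomes 6; next at turn=2:; next scale becomes 22; next delta becomes 6; next at idx=4:; next scale becomes 22; next at turn=0:; next scale becomes 29; next delta becomes 6; next at turn=1:; next scale becomes 36; next delta becomes 6; next at turn=2:; next scale becomes 43; next delta becomes 6; next at idx=5:; next scale becomes 43; next at turn=0:; next scale becomes 50; next delta becomes 6; next at turn=1:; next scale becomes 57; next delta becomes 6; next at turn=2:; next scale becomes 64; next delta becomes 6; next at idx=6:; next scale becomes 64; next at turn=0:; next scale becomes 71; next delta becomes 6; next at turn=1:; next scale becomes 78; next delta becomes 6; next at turn=2:; next scale becomes 85; next delta becomes 6; next final value -28
49 and -28 differ, so these are not the same function on this domain.
verdict: not equivalent; witness: base=-6, step=1


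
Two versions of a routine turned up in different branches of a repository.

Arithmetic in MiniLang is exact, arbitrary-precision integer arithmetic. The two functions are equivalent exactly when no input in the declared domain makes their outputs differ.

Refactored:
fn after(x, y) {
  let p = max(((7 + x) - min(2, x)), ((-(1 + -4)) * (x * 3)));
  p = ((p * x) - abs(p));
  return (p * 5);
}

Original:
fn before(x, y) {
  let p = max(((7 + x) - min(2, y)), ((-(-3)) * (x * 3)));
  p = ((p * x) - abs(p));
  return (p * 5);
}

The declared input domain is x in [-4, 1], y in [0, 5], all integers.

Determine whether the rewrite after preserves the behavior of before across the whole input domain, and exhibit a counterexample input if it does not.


At x=-4, y=0: before gives -75, after gives -175.
verdict: not equivalent; witness: x=-4, y=0


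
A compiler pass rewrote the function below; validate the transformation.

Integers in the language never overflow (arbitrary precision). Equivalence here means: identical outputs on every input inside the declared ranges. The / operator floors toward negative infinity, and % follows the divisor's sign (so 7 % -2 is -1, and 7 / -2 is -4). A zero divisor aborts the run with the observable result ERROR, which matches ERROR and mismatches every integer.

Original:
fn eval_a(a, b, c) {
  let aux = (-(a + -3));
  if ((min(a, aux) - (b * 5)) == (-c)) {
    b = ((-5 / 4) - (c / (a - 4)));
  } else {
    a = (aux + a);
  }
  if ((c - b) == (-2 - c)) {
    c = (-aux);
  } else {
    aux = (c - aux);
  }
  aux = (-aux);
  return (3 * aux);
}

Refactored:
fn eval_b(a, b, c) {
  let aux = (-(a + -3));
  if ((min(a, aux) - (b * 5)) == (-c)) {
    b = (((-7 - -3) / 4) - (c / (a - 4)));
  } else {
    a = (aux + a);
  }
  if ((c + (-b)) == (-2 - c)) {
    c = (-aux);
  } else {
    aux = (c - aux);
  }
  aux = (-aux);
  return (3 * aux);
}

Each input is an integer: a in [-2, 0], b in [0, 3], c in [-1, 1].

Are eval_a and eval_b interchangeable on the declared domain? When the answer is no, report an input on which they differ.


Whatever the rewrite altered, no input in the stated domain can expose a difference.
One worked example (a=0, b=1, c=0) — eval_a: aux becomes 3; next ((min(a, aux) - (b * 5)) == (-c)) evaluates to false; next a becomes 3; next ((c - b) == (-2 - c)) evaluates to false; next aux becomes -3; next aux becomes 3; next final value 9; eval_b: aux becomes 3; next ((min(a, aux) - (b * 5)) == (-c)) evaluates to false; next a becomes 3; next ((c + (-b)) == (-2 - c)) evaluates to false; next aux becomes -3; next aux becomes 3; next final value 9; agreement on 9.
Checked all 36 inputs in the declared domain: the outputs agree on every one.
verdict: equivalent


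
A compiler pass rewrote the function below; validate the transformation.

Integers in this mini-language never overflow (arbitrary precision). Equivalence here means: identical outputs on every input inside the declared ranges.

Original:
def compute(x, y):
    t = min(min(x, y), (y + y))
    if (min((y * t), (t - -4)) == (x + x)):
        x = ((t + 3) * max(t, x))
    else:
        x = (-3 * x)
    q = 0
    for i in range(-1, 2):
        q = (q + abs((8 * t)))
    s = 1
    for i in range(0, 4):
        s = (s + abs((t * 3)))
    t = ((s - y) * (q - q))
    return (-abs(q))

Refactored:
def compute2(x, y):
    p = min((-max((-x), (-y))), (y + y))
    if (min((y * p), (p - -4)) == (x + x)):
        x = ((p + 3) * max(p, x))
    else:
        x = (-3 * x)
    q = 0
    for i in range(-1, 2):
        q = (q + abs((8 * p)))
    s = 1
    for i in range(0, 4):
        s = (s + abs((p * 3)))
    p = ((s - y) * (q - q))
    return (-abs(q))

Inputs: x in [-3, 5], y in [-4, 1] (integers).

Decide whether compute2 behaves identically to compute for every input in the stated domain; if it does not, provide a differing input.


Behavior is preserved: although min/max/abs usage differs, and local variable names differ, the outputs never diverge.
As a probe, take x=0, y=-3: compute runs t := -6 | (min((y * t), (t - -4)) == (x + x)): false | x := 0 | q := 0 | iter i=-1: | q := 48 | iter i=0: | q := 96 | iter i=1: | q := 144 | s := 1 | iter i=0: | s := 19 | iter i=1: | s := 37 | iter i=2: | s := 55 | iter i=3: | s := 73 | t := 0 | result -144; compute2 runs p := -6 | (min((y * p), (p - -4)) == (x + x)): false | x := 0 | q := 0 | iter i=-1: | q := 48 | iter i=0: | q := 96 | iter i=1: | q := 144 | s := 1 | iter i=0: | s := 19 | iter i=1: | s := 37 | iter i=2: | s := 55 | iter i=3: | s := 73 | p := 0 | result -144; both end at -144.
An exhaustive pass over the 54 declared inputs shows identical outputs.
verdict: equivalent


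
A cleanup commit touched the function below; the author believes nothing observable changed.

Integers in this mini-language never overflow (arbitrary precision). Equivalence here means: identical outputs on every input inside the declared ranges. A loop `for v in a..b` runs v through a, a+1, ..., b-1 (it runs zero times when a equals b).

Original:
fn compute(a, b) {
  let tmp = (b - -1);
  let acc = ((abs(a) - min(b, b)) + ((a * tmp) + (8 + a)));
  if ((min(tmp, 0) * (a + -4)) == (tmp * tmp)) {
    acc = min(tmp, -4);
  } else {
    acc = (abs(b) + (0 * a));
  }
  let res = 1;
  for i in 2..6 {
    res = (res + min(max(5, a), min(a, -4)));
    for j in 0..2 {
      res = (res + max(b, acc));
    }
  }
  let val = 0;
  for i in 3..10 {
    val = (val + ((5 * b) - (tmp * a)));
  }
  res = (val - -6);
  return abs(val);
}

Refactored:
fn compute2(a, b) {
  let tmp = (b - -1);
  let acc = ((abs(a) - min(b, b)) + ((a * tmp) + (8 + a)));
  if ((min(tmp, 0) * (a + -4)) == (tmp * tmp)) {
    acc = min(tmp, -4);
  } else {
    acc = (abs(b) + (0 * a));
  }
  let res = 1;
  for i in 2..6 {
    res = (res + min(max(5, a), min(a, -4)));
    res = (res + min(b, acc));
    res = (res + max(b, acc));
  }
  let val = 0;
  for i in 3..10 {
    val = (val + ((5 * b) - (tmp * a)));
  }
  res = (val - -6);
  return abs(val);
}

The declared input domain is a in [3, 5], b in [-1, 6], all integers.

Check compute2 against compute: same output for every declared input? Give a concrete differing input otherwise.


The suspicious edit (`max(b, acc)` became `min(b, acc)`) never changes the result for any input inside the declared domain.
As a probe, take a=3, b=1: compute runs tmp=2, then acc=19, then ((min(tmp, 0) * (a + -4)) == (tmp * tmp)) is false, then acc=1, then res=1, then (i=2), then res=-3, then (j=0), then res=-2, then (j=1), then res=-1, then (i=3), then res=-5, then (j=0), then res=-4, then (j=1), then res=-3, then (i=4), then res=-7, then (j=0), then res=-6, then (j=1), then res=-5, then (i=5), then res=-9, then (j=0), then res=-8, then (j=1), then res=-7, then val=0, then (i=3), then val=-1, then (i=4), then val=-2, then (i=5), then val=-3, then (i=6), then val=-4, then (i=7), then val=-5, then (i=8), then val=-6, then (i=9), then val=-7, then res=-1, then returns 7; compute2 runs tmp=2, then acc=19, then ((min(tmp, 0) * (a + -4)) == (tmp * tmp)) is false, then acc=1, then res=1, then (i=2), then res=-3, then res=-2, then res=-1, then (i=3), then res=-5, then res=-4, then res=-3, then (i=4), then res=-7, then res=-6, then res=-5, then (i=5), then res=-9, then res=-8, then res=-7, then val=0, then (i=3), then val=-1, then (i=4), then val=-2, then (i=5), then val=-3, then (i=6), then val=-4, then (i=7), then val=-5, then (i=8), then val=-6, then (i=9), then val=-7, then res=-1, then returns 7; both end at 7.
Across all 24 domain points the two functions coincide.
verdict: equivalent


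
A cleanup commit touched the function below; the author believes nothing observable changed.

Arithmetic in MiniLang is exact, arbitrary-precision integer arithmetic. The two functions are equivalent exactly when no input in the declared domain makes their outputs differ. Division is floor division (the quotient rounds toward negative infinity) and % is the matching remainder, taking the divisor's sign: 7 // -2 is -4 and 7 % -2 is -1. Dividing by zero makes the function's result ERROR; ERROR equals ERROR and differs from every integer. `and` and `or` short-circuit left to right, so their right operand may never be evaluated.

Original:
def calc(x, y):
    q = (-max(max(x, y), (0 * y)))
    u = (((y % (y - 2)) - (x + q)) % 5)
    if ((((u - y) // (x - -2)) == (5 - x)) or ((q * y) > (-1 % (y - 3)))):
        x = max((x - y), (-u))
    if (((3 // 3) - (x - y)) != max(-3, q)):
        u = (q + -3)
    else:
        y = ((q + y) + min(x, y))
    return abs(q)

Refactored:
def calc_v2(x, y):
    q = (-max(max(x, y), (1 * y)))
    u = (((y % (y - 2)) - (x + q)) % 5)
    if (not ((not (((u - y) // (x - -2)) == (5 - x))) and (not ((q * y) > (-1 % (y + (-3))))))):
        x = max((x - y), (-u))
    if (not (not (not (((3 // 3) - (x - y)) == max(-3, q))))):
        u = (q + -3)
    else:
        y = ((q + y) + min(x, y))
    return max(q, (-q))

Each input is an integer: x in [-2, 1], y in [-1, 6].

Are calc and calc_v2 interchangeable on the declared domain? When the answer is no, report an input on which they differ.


These are not equivalent — on x=-1, y=-1 the outputs split (0 vs 1).
calc: q = 0; u = 0; ((((u - y) // (x - -2)) == (5 - x)) or ((q * y) > (-1 % (y - 3)))) -> true; x = 0; (((3 // 3) - (x - y)) != max(-3, q)) -> false; y = -2; return 0
calc_v2: q = 1; u = 4; (not ((not (((u - y) // (x - -2)) == (5 - x))) and (not ((q * y) > (-1 % (y + (-3))))))) -> false; (not (not (not (((3 // 3) - (x - y)) == max(-3, q))))) -> false; y = -1; return 1
verdict: not equivalent; witness: x=-1, y=-1


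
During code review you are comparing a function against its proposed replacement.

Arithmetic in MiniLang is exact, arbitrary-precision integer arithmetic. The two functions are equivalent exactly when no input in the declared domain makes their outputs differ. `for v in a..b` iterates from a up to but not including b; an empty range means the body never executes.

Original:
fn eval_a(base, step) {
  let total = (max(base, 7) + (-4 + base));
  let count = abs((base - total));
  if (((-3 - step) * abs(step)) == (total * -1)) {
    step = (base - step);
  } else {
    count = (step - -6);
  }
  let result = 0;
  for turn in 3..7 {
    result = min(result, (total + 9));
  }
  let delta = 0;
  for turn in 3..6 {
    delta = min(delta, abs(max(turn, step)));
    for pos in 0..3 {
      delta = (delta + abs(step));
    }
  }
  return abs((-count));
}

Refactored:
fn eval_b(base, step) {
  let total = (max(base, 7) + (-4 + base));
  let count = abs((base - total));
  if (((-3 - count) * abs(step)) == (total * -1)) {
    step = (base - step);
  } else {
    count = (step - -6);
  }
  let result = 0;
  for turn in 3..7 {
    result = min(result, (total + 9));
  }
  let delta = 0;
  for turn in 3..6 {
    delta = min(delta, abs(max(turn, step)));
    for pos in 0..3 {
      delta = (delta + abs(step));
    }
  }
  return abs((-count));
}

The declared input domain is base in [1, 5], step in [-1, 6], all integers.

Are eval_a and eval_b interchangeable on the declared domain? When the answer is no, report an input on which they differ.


Consider the input base=1, step=1.
eval_a: total := 4 | count := 3 | (((-3 - step) * abs(step)) == (total * -1)): true | step := 0 | result := 0 | iter turn=3: | result := 0 | iter turn=4: | result := 0 | iter turn=5: | result := 0 | iter turn=6: | result := 0 | delta := 0 | iter turn=3: | delta := 0 | iter pos=0: | delta := 0 | iter pos=1: | delta := 0 | iter pos=2: | delta := 0 | iter turn=4: | delta := 0 | iter pos=0: | delta := 0 | iter pos=1: | delta := 0 | iter pos=2: | delta := 0 | iter turn=5: | delta := 0 | iter pos=0: | delta := 0 | iter pos=1: | delta := 0 | iter pos=2: | delta := 0 | result 3
eval_b: total := 4 | count := 3 | (((-3 - count) * abs(step)) == (total * -1)): false | count := 7 | result := 0 | iter turn=3: | result := 0 | iter turn=4: | result := 0 | iter turn=5: | result := 0 | iter turn=6: | result := 0 | delta := 0 | iter turn=3: | delta := 0 | iter pos=0: | delta := 1 | iter pos=1: | delta := 2 | iter pos=2: | delta := 3 | iter turn=4: | delta := 3 | iter pos=0: | delta := 4 | iter pos=1: | delta := 5 | iter pos=2: | delta := 6 | iter turn=5: | delta := 5 | iter pos=0: | delta := 6 | iter pos=1: | delta := 7 | iter pos=2: | delta := 8 | result 7
3 != 7, so the rewrite changes behavior.
verdict: not equivalent; witness: base=1, step=1


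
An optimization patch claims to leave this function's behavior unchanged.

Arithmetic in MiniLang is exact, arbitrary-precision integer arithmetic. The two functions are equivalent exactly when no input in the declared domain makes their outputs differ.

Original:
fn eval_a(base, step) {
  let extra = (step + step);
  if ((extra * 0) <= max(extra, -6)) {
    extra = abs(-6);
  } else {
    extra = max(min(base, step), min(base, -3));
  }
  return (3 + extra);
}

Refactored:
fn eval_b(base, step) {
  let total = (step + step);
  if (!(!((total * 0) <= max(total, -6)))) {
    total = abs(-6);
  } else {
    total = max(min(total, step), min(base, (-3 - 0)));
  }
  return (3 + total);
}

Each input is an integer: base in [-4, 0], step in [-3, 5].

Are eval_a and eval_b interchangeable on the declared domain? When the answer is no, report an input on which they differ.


Evaluate both at base=-4, step=-1.
eval_a: extra becomes -2; next ((extra * 0) <= max(extra, -6)) evaluates to false; next extra becomes -4; next final value -1
eval_b: total becomes -2; next (!(!((total * 0) <= max(total, -6)))) evaluates to false; next total becomes -2; next final value 1
-1 vs 1 — the two versions disagree here.
verdict: not equivalent; witness: base=-4, step=-1


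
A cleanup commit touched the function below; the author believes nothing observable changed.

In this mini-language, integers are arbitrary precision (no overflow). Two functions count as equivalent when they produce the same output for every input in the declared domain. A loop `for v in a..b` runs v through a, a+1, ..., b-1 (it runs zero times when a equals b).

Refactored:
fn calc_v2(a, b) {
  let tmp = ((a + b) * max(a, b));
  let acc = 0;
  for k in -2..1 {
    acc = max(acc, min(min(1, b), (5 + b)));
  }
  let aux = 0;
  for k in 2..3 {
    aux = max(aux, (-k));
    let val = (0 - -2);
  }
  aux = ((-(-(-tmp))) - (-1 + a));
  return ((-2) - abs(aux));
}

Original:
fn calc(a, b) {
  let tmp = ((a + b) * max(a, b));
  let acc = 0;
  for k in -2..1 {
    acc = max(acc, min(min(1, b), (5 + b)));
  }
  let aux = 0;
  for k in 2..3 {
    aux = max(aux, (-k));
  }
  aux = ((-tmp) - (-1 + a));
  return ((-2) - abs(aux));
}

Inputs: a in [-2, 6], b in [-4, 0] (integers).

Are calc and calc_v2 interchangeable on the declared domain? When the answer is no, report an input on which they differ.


The two are interchangeable: constant usage differs; local variable names differ; statement counts differ; arithmetic usage differs, and every declared input agrees.
Spot check at a=0, b=-1 — calc: tmp = 0; acc = 0; [k=-2]; acc = 0; [k=-1]; acc = 0; [k=0]; acc = 0; aux = 0; [k=2]; aux = 0; aux = 1; return -3. calc_v2: tmp = 0; acc = 0; [k=-2]; acc = 0; [k=-1]; acc = 0; [k=0]; acc = 0; aux = 0; [k=2]; aux = 0; val = 2; aux = 1; return -3. Both give -3.
Sweeping the whole domain (45 inputs) finds no disagreement.
verdict: equivalent


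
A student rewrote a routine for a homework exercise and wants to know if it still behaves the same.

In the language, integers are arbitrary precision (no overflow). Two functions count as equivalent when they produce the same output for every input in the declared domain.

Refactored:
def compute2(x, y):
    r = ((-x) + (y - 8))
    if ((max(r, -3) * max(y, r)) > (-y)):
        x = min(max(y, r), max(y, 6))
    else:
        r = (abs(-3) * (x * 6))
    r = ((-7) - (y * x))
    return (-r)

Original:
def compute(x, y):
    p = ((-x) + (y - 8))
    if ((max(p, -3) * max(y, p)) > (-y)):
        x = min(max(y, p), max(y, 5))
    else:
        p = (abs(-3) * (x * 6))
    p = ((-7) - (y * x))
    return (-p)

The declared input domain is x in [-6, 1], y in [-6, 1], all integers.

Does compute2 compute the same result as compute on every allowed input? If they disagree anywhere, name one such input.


Equivalent. The edit looks behavioral (`5` became `6`), but over these ranges it never changes the outcome.
An exhaustive pass over the 64 declared inputs shows identical outputs.
One worked example (x=-6, y=1) — compute: p := -1 | ((max(p, -3) * max(y, p)) > (-y)): false | p := -108 | p := -1 | result 1; compute2: r := -1 | ((max(r, -3) * max(y, r)) > (-y)): false | r := -108 | r := -1 | result 1; agreement on 1.
verdict: equivalent


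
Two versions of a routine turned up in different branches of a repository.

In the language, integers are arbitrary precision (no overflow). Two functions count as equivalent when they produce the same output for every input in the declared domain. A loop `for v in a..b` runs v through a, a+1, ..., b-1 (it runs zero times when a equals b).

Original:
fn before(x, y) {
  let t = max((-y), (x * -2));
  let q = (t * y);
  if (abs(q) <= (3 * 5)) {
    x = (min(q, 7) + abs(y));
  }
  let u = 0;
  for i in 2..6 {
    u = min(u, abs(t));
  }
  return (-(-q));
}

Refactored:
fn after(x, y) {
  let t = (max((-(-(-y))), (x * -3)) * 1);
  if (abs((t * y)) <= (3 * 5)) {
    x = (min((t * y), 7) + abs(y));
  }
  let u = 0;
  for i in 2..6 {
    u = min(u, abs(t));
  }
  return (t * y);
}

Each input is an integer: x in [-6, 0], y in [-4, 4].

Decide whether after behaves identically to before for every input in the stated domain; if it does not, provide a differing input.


Run the pair on x=-6, y=-4.
before: t := 12 | q := -48 | (abs(q) <= (3 * 5)): false | u := 0 | iter i=2: | u := 0 | iter i=3: | u := 0 | iter i=4: | u := 0 | iter i=5: | u := 0 | result -48
after: t := 18 | (abs((t * y)) <= (3 * 5)): false | u := 0 | iter i=2: | u := 0 | iter i=3: | u := 0 | iter i=4: | u := 0 | iter i=5: | u := 0 | result -72
-48 against -72: the behavior changed.
verdict: not equivalent; witness: x=-6, y=-4


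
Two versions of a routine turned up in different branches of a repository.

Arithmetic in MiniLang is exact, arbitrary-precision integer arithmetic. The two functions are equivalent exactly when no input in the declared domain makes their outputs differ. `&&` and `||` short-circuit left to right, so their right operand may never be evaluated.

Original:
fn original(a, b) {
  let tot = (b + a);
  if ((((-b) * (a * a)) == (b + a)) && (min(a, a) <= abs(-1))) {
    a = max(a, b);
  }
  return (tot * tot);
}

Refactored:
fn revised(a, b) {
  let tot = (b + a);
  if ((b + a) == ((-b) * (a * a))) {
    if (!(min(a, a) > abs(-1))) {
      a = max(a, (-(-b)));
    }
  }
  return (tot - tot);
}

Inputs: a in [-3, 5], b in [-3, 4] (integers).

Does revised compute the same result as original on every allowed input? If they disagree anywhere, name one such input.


Take a=-3, b=-3.
original: tot := -6 | ((((-b) * (a * a)) == (b + a)) && (min(a, a) <= abs(-1))): false | result 36
revised: tot := -6 | ((b + a) == ((-b) * (a * a))): false | result 0
36 vs 0 — the two versions disagree here.
verdict: not equivalent; witness: a=-3, b=-3


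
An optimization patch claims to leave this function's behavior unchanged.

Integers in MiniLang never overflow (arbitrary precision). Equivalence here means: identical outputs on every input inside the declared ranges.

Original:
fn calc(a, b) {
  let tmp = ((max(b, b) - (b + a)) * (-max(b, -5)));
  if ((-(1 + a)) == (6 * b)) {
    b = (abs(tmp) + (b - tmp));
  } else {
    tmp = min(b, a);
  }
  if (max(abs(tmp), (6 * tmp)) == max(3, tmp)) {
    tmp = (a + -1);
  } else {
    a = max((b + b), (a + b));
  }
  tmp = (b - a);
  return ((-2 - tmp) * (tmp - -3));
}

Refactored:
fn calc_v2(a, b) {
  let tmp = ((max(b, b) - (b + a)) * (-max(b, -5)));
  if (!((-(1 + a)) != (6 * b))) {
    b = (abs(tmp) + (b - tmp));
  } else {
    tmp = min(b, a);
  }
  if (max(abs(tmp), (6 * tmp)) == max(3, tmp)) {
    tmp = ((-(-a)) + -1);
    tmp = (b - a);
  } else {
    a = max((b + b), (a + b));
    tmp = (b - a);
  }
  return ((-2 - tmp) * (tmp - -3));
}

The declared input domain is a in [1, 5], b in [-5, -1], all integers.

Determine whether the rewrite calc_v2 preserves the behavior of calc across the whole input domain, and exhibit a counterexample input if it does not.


Behavior is preserved: although comparison usage differs; and arithmetic usage differs; and boolean connective usage differs; and statement counts differ, the outputs never diverge.
Tracing a=2, b=-4: calc: tmp = -8; ((-(1 + a)) == (6 * b)) -> false; tmp = -4; (max(abs(tmp), (6 * tmp)) == max(3, tmp)) -> false; a = -2; tmp = -2; return 0 | calc_v2: tmp = -8; (!((-(1 + a)) != (6 * b))) -> false; tmp = -4; (max(abs(tmp), (6 * tmp)) == max(3, tmp)) -> false; a = -2; tmp = -2; return 0 — matching result 0.
Every one of the 25 inputs gives matching results.
verdict: equivalent


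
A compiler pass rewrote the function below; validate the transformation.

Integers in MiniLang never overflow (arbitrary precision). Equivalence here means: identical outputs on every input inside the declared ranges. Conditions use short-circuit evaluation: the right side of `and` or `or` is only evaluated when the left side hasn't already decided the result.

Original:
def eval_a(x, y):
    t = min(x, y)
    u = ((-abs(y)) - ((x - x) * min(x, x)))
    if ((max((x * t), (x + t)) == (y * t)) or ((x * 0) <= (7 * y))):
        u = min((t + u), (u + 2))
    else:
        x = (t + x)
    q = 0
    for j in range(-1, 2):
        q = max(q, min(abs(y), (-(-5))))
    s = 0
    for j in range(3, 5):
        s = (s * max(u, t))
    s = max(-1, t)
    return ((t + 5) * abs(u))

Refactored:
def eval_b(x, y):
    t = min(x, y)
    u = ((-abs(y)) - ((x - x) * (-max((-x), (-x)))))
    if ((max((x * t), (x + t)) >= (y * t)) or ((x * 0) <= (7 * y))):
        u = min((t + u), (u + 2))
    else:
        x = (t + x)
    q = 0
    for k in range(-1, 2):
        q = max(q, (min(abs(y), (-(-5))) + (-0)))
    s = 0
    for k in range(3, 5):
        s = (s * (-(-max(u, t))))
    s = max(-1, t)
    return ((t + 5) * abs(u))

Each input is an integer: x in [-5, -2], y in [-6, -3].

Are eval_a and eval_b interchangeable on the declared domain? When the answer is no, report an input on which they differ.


On input x=-4, y=-3, eval_a returns 3 while eval_b returns 7.
verdict: not equivalent; witness: x=-4, y=-3


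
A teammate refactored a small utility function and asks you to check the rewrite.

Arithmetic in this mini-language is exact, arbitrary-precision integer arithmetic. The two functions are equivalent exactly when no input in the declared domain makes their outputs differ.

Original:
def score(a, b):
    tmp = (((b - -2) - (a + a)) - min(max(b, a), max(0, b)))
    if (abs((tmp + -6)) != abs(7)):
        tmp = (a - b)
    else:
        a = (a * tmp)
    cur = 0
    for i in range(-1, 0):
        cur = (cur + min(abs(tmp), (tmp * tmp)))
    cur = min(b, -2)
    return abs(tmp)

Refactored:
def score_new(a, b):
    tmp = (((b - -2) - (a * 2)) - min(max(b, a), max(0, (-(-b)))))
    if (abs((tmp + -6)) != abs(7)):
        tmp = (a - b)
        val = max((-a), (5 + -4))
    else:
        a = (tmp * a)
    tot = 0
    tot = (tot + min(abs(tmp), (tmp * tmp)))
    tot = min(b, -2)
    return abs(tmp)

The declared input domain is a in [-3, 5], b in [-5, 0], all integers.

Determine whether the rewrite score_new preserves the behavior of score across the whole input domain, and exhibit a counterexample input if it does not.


The two versions differ — the changes include arithmetic usage differs, and loop structure differs, and min/max/abs usage differs, and constant usage differs, and local variable names differ.
One worked example (a=-3, b=-5) — score: tmp = 6; (abs((tmp + -6)) != abs(7)) -> true; tmp = 2; cur = 0; [i=-1]; cur = 2; cur = -5; return 2; score_new: tmp = 6; (abs((tmp + -6)) != abs(7)) -> true; tmp = 2; val = 3; tot = 0; tot = 2; tot = -5; return 2; agreement on 2.
Sweeping the whole domain (54 inputs) finds no disagreement.
verdict: equivalent


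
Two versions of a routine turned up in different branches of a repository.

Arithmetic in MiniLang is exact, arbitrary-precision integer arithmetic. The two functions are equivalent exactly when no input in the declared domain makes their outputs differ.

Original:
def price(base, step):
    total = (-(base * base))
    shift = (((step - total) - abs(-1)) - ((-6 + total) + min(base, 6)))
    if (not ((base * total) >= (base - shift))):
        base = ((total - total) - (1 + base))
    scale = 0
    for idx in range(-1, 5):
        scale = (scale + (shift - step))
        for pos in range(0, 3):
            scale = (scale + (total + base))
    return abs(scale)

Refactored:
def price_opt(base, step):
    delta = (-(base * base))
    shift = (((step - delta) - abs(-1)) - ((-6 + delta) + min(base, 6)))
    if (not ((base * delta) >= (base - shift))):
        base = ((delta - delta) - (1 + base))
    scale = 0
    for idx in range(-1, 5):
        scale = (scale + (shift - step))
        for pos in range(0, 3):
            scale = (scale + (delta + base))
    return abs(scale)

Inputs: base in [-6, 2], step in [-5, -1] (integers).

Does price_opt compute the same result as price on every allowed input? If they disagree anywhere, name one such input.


The two are interchangeable: local variable names differ, and every declared input agrees.
Tracing base=0, step=-1: price: total becomes 0; next shift becomes 4; next (not ((base * total) >= (base - shift))) evaluates to false; next scale becomes 0; next at idx=-1:; next scale becomes 5; next at pos=0:; next scale becomes 5; next at pos=1:; next scale becomes 5; next at pos=2:; next scale becomes 5; next at idx=0:; next scale becomes 10; next at pos=0:; next scale becomes 10; next at pos=1:; next scale becomes 10; next at pos=2:; next scale becomes 10; next at idx=1:; next scale becomes 15; next at pos=0:; next scale becomes 15; next at pos=1:; next scale becomes 15; next at pos=2:; next scale becomes 15; next at idx=2:; next scale becomes 20; next at pos=0:; next scale becomes 20; next at pos=1:; next scale becomes 20; next at pos=2:; next scale becomes 20; next at idx=3:; next scale becomes 25; next at pos=0:; next scale becomes 25; next at pos=1:; next scale becomes 25; next at pos=2:; next scale becomes 25; next at idx=4:; next scale becomes 30; next at pos=0:; next scale becomes 30; next at pos=1:; next scale becomes 30; next at pos=2:; next scale becomes 30; next final value 30 | price_opt: delta becomes 0; next shift becomes 4; next (not ((base * delta) >= (base - shift))) evaluates to false; next scale becomes 0; next at idx=-1:; next scale becomes 5; next at pos=0:; next scale becomes 5; next at pos=1:; next scale becomes 5; next at pos=2:; next scale becomes 5; next at idx=0:; next scale becomes 10; next at pos=0:; next scale becomes 10; next at pos=1:; next scale becomes 10; next at pos=2:; next scale becomes 10; next at idx=1:; next scale becomes 15; next at pos=0:; next scale becomes 15; next at pos=1:; next scale becomes 15; next at pos=2:; next scale becomes 15; next at idx=2:; next scale becomes 20; next at pos=0:; next scale becomes 20; next at pos=1:; next scale becomes 20; next at pos=2:; next scale becomes 20; next at idx=3:; next scale becomes 25; next at pos=0:; next scale becomes 25; next at pos=1:; next scale becomes 25; next at pos=2:; next scale becomes 25; next at idx=4:; next scale becomes 30; next at pos=0:; next scale becomes 30; next at pos=1:; next scale becomes 30; next at pos=2:; next scale becomes 30; next final value 30 — matching result 30.
Across all 45 domain points the two functions coincide.
verdict: equivalent


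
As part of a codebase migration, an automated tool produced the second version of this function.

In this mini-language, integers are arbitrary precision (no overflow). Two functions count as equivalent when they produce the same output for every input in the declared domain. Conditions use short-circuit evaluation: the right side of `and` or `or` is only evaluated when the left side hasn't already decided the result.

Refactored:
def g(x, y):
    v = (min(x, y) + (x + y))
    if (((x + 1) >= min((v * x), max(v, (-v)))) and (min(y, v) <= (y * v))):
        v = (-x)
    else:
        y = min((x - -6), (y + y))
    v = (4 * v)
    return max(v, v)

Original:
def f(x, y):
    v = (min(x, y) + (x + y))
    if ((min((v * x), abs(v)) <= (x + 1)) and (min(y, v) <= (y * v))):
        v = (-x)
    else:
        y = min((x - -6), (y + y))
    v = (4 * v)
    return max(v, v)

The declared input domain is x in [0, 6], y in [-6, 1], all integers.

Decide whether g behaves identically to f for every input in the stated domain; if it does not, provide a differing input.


Changes here: min/max/abs usage differs; and comparison usage differs; the full 56-point sweep finds no disagreement.
verdict: equivalent


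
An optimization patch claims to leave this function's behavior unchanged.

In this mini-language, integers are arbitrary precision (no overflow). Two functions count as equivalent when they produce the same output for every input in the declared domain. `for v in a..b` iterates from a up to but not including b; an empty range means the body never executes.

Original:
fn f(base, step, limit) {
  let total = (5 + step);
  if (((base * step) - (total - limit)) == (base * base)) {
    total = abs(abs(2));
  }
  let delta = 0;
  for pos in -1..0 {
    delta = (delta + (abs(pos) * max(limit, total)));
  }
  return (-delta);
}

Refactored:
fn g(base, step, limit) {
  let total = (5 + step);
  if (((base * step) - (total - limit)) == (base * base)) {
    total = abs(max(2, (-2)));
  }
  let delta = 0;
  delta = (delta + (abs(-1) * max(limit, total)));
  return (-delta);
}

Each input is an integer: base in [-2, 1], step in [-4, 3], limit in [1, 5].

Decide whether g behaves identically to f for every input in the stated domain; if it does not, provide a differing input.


Comparing the listings, the differences include: constant usage differs, and loop structure differs, and statement counts differ, and min/max/abs usage differs, and local variable names differ.
Tracing base=-1, step=-3, limit=2: f: total := 2 | (((base * step) - (total - limit)) == (base * base)): false | delta := 0 | iter pos=-1: | delta := 2 | result -2 | g: total := 2 | (((base * step) - (total - limit)) == (base * base)): false | delta := 0 | delta := 2 | result -2 — matching result -2.
Across all 160 domain points the two functions coincide.
verdict: equivalent


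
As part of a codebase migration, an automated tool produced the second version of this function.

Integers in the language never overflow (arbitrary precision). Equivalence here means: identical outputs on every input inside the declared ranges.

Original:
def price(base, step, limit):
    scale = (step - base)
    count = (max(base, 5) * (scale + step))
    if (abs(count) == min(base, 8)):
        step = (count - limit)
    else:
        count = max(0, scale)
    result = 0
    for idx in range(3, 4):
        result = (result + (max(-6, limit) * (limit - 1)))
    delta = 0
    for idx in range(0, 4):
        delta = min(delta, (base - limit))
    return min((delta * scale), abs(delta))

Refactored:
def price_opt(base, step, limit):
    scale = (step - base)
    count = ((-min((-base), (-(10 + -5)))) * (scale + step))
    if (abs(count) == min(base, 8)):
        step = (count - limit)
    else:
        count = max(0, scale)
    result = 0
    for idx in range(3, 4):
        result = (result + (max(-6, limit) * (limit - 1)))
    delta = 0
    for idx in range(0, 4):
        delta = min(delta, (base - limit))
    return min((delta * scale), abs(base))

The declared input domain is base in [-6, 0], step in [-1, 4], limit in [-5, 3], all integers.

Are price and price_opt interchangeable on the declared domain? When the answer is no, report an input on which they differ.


Not equivalent: base=0, step=-1, limit=1 separates them (1 vs 0).
price: scale := -1 | count := -10 | (abs(count) == min(base, 8)): false | count := 0 | result := 0 | iter idx=3: | result := 0 | delta := 0 | iter idx=0: | delta := -1 | iter idx=1: | delta := -1 | iter idx=2: | delta := -1 | iter idx=3: | delta := -1 | result 1
price_opt: scale := -1 | count := -10 | (abs(count) == min(base, 8)): false | count := 0 | result := 0 | iter idx=3: | result := 0 | delta := 0 | iter idx=0: | delta := -1 | iter idx=1: | delta := -1 | iter idx=2: | delta := -1 | iter idx=3: | delta := -1 | result 0
verdict: not equivalent; witness: base=0, step=-1, limit=1
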